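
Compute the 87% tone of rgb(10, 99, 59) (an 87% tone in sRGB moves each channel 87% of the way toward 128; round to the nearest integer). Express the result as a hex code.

#717C77

Per channel, c → c + 0.87(128 − c):
  R: 10 + 0.87×(128−10) = 10 + 102.66 = 112.66 → 113
  G: 99 + 0.87×(128−99) = 99 + 25.23 = 124.23 → 124
  B: 59 + 60.03 = 119.03 → 119
rgb(113, 124, 119) = #717C77.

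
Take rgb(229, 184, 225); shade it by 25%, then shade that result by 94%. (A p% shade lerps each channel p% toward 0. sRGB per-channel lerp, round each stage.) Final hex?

Per channel, c → c + 0.25(0 − c):
  R: 229 + 0.25×(0−229) = 229 − 57.25 = 171.75 → 172
  G: 184 + 0.25×(0−184) = 184 − 46 = 138 → 138
  B: 225 + 0.25×(0−225) = 225 − 56.25 = 168.75 → 169
After the shade: rgb(172, 138, 169) = #AC8AA9.
A 94% shade moves each channel 94% toward 0:
  R: 172 + 0.94×(0−172) = 172 − 161.68 = 10.32 → 10
  G: 138 − 129.72 = 8.28 → 8
  B: 169 + 0.94×(0−169) = 169 − 158.86 = 10.14 → 10
rgb(10, 8, 10) = #0A080A.

#0A080A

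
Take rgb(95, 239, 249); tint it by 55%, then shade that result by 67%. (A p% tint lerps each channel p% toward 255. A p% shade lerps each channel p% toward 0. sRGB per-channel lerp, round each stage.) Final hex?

#3C5253

Per channel, c → c + 0.55(255 − c):
  R: 95 + 0.55×(255−95) = 95 + 88 = 183 → 183
  G: 239 + 0.55×(255−239) = 239 + 8.8 = 247.8 → 248
  B: 249 + 0.55×(255−249) = 249 + 3.3 = 252.3 → 252
After the tint: rgb(183, 248, 252) = #B7F8FC.
Per channel, c → c + 0.67(0 − c):
  R: 183 + 0.67×(0−183) = 183 − 122.61 = 60.39 → 60
  G: 248 − 166.16 = 81.84 → 82
  B: 252 − 168.84 = 83.16 → 83
rgb(60, 82, 83) = #3C5253.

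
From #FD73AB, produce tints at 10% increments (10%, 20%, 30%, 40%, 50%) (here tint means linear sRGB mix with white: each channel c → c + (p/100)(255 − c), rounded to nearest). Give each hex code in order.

#FD81B3, #FD8FBC, #FE9DC4, #FEABCD, #FEB9D5

#FD73AB is rgb(253, 115, 171).
10%: (253→253, 115 + 14 = 129→129, 171 + 8.4 = 179.4→179) → #FD81B3
20%: (253→253, 115 + 28 = 143→143, 171 + 16.8 = 187.8→188) → #FD8FBC
30%: (253 + 0.6 = 253.6→254, 115 + 42 = 157→157, 171 + 25.2 = 196.2→196) → #FE9DC4
40%: (253 + 0.8 = 253.8→254, 115 + 56 = 171→171, 171 + 33.6 = 204.6→205) → #FEABCD
50%: (253 + 1 = 254→254, 115 + 70 = 185→185, 171 + 42 = 213→213) → #FEB9D5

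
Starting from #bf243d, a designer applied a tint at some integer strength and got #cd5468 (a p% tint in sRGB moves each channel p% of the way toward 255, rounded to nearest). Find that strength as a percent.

22%

#bf243d is rgb(191, 36, 61); #cd5468 is rgb(205, 84, 104).
On the G channel (widest range): 84 ≈ 36 + (p/100)(255 − 36), so p ≈ 100×(84 − 36)/(255 − 36) = 4800/219 = 21.92.
p = 22 reproduces all three channels after rounding.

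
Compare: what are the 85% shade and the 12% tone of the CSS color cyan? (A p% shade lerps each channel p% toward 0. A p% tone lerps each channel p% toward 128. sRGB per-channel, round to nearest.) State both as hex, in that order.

#002626, #0FF0F0

CSS cyan is rgb(0, 255, 255).
85% shade:
  R: 0 + 0.85×(0−0) = 0 + 0 = 0 → 0
  G: 255 + 0.85×(0−255) = 255 − 216.75 = 38.25 → 38
  B: 255 − 216.75 = 38.25 → 38
  → #002626
12% tone:
  R: 0 + 0.12×(128−0) = 0 + 15.36 = 15.36 → 15
  G: 255 − 15.24 = 239.76 → 240
  B: 255 − 15.24 = 239.76 → 240
  → #0FF0F0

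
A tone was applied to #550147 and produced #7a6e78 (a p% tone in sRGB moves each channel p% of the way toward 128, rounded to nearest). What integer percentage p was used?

86%

#550147 is rgb(85, 1, 71); #7a6e78 is rgb(122, 110, 120).
On the G channel (widest range): 110 ≈ 1 + (p/100)(128 − 1), so p ≈ 100×(110 − 1)/(128 − 1) = 10900/127 = 85.83.
p = 86 reproduces all three channels after rounding.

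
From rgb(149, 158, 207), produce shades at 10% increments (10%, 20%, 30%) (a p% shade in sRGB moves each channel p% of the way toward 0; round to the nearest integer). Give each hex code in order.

#868eba, #777ea6, #686f91

10%: (149 − 14.9 = 134.1→134, 158 − 15.8 = 142.2→142, 207 − 20.7 = 186.3→186) → #868eba
20%: (149 − 29.8 = 119.2→119, 158 − 31.6 = 126.4→126, 207 − 41.4 = 165.6→166) → #777ea6
30%: (149 − 44.7 = 104.3→104, 158 − 47.4 = 110.6→111, 207 − 62.1 = 144.9→145) → #686f91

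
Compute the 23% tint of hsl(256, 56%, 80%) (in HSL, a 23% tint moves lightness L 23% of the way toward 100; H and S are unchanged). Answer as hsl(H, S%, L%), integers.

L moves 23% from 80 toward 100: 80 + 4.6 = 84.6 → 85.
H and S are unchanged.

hsl(256, 56%, 85%)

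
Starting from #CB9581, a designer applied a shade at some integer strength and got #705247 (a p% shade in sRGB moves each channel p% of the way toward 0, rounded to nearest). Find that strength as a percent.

#CB9581 is rgb(203, 149, 129); #705247 is rgb(112, 82, 71).
On the R channel (widest range): 112 ≈ 203 + (p/100)(0 − 203), so p ≈ 100×(112 − 203)/(0 − 203) = -9100/-203 = 44.83.
p = 45 reproduces all three channels after rounding.

45%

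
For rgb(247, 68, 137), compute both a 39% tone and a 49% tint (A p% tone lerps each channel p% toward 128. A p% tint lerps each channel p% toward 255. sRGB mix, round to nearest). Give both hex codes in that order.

39% tone:
  R: 247 + 0.39×(128−247) = 247 − 46.41 = 200.59 → 201
  G: 68 + 0.39×(128−68) = 68 + 23.4 = 91.4 → 91
  B: 137 + 0.39×(128−137) = 137 − 3.51 = 133.49 → 133
  → #C95B85
49% tint:
  R: 247 + 0.49×(255−247) = 247 + 3.92 = 250.92 → 251
  G: 68 + 91.63 = 159.63 → 160
  B: 137 + 0.49×(255−137) = 137 + 57.82 = 194.82 → 195
  → #FBA0C3

#C95B85, #FBA0C3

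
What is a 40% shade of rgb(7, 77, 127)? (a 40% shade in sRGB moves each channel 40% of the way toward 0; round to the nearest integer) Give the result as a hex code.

#042e4c

A 40% shade moves each channel 40% toward 0:
  R: 7 + 0.4×(0−7) = 7 − 2.8 = 4.2 → 4
  G: 77 + 0.4×(0−77) = 77 − 30.8 = 46.2 → 46
  B: 127 + 0.4×(0−127) = 127 − 50.8 = 76.2 → 76
rgb(4, 46, 76) = #042e4c.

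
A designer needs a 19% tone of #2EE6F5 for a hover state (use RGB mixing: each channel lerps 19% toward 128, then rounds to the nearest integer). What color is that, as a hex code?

#2EE6F5 is rgb(46, 230, 245).
Lerp each channel 19% toward 128:
  R: 46 + 0.19×(128−46) = 46 + 15.58 = 61.58 → 62
  G: 230 − 19.38 = 210.62 → 211
  B: 245 + 0.19×(128−245) = 245 − 22.23 = 222.77 → 223
rgb(62, 211, 223) = #3ED3DF.

#3ED3DF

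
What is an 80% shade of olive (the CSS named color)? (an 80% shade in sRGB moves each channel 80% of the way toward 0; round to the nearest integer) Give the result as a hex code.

#1a1a00

CSS olive is rgb(128, 128, 0).
Per channel, c → c + 0.8(0 − c):
  R: 128 + 0.8×(0−128) = 128 − 102.4 = 25.6 → 26
  G: 128 + 0.8×(0−128) = 128 − 102.4 = 25.6 → 26
  B: 0 + 0.8×(0−0) = 0 + 0 = 0 → 0
rgb(26, 26, 0) = #1a1a00.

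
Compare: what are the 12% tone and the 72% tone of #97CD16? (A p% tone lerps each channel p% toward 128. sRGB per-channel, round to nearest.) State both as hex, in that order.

#97CD16 is rgb(151, 205, 22).
12% tone:
  R: 151 + 0.12×(128−151) = 151 − 2.76 = 148.24 → 148
  G: 205 − 9.24 = 195.76 → 196
  B: 22 + 0.12×(128−22) = 22 + 12.72 = 34.72 → 35
  → #94C423
72% tone:
  R: 151 + 0.72×(128−151) = 151 − 16.56 = 134.44 → 134
  G: 205 − 55.44 = 149.56 → 150
  B: 22 + 76.32 = 98.32 → 98
  → #869662

#94C423, #869662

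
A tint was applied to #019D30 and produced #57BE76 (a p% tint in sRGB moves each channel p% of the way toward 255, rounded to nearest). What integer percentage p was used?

34%

#019D30 is rgb(1, 157, 48); #57BE76 is rgb(87, 190, 118).
On the R channel (widest range): 87 ≈ 1 + (p/100)(255 − 1), so p ≈ 100×(87 − 1)/(255 − 1) = 8600/254 = 33.86.
p = 34 reproduces all three channels after rounding.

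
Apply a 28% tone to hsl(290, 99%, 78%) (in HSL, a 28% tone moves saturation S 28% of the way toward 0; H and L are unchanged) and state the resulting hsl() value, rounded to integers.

S moves 28% from 99 toward 0: 99 − 27.72 = 71.28 → 71.
H and L are unchanged.

hsl(290, 71%, 78%)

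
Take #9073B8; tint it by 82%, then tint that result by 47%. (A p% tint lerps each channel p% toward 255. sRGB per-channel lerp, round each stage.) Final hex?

#F4F2F8

#9073B8 is rgb(144, 115, 184).
Lerp each channel 82% toward 255:
  R: 144 + 0.82×(255−144) = 144 + 91.02 = 235.02 → 235
  G: 115 + 0.82×(255−115) = 115 + 114.8 = 229.8 → 230
  B: 184 + 0.82×(255−184) = 184 + 58.22 = 242.22 → 242
After the tint: rgb(235, 230, 242) = #EBE6F2.
Lerp each channel 47% toward 255:
  R: 235 + 9.4 = 244.4 → 244
  G: 230 + 0.47×(255−230) = 230 + 11.75 = 241.75 → 242
  B: 242 + 6.11 = 248.11 → 248
rgb(244, 242, 248) = #F4F2F8.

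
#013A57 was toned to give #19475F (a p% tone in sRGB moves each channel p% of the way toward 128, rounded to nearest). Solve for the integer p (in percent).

19%

#013A57 is rgb(1, 58, 87); #19475F is rgb(25, 71, 95).
On the R channel (widest range): 25 ≈ 1 + (p/100)(128 − 1), so p ≈ 100×(25 − 1)/(128 − 1) = 2400/127 = 18.90.
p = 19 reproduces all three channels after rounding.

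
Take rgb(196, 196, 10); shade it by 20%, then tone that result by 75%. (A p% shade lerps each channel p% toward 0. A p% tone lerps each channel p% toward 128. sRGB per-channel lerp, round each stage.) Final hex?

Per channel, c → c + 0.2(0 − c):
  R: 196 − 39.2 = 156.8 → 157
  G: 196 + 0.2×(0−196) = 196 − 39.2 = 156.8 → 157
  B: 10 + 0.2×(0−10) = 10 − 2 = 8 → 8
After the shade: rgb(157, 157, 8) = #9d9d08.
Per channel, c → c + 0.75(128 − c):
  R: 157 − 21.75 = 135.25 → 135
  G: 157 + 0.75×(128−157) = 157 − 21.75 = 135.25 → 135
  B: 8 + 90 = 98 → 98
rgb(135, 135, 98) = #878762.

#878762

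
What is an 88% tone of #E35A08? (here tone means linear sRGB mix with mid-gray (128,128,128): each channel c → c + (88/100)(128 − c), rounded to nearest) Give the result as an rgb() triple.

#E35A08 is rgb(227, 90, 8).
Per channel, c → c + 0.88(128 − c):
  R: 227 + 0.88×(128−227) = 227 − 87.12 = 139.88 → 140
  G: 90 + 33.44 = 123.44 → 123
  B: 8 + 0.88×(128−8) = 8 + 105.6 = 113.6 → 114

rgb(140, 123, 114)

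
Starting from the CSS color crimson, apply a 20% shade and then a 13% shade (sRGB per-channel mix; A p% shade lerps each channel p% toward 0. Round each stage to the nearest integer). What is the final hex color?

CSS crimson is rgb(220, 20, 60).
Lerp each channel 20% toward 0:
  R: 220 + 0.2×(0−220) = 220 − 44 = 176 → 176
  G: 20 − 4 = 16 → 16
  B: 60 − 12 = 48 → 48
After the shade: rgb(176, 16, 48) = #B01030.
A 13% shade moves each channel 13% toward 0:
  R: 176 − 22.88 = 153.12 → 153
  G: 16 − 2.08 = 13.92 → 14
  B: 48 − 6.24 = 41.76 → 42
rgb(153, 14, 42) = #990E2A.

#990E2A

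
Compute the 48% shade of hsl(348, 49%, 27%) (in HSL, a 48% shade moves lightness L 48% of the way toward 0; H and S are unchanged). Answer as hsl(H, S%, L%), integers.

hsl(348, 49%, 14%)

L moves 48% from 27 toward 0: 27 − 12.96 = 14.04 → 14.
H and S are unchanged.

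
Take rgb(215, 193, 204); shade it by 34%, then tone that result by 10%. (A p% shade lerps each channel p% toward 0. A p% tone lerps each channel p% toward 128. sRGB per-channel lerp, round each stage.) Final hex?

Per channel, c → c + 0.34(0 − c):
  R: 215 − 73.1 = 141.9 → 142
  G: 193 + 0.34×(0−193) = 193 − 65.62 = 127.38 → 127
  B: 204 + 0.34×(0−204) = 204 − 69.36 = 134.64 → 135
After the shade: rgb(142, 127, 135) = #8E7F87.
Lerp each channel 10% toward 128:
  R: 142 − 1.4 = 140.6 → 141
  G: 127 + 0.1×(128−127) = 127 + 0.1 = 127.1 → 127
  B: 135 − 0.7 = 134.3 → 134
rgb(141, 127, 134) = #8D7F86.

#8D7F86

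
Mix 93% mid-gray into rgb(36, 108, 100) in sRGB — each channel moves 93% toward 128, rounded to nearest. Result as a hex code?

A 93% tone moves each channel 93% toward 128:
  R: 36 + 0.93×(128−36) = 36 + 85.56 = 121.56 → 122
  G: 108 + 18.6 = 126.6 → 127
  B: 100 + 26.04 = 126.04 → 126
rgb(122, 127, 126) = #7a7f7e.

#7a7f7e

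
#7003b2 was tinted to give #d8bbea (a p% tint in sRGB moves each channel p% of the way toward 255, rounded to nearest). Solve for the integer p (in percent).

#7003b2 is rgb(112, 3, 178); #d8bbea is rgb(216, 187, 234).
On the G channel (widest range): 187 ≈ 3 + (p/100)(255 − 3), so p ≈ 100×(187 − 3)/(255 − 3) = 18400/252 = 73.02.
p = 73 reproduces all three channels after rounding.

73%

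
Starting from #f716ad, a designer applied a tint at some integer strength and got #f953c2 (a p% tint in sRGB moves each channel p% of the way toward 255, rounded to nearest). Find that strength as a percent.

#f716ad is rgb(247, 22, 173); #f953c2 is rgb(249, 83, 194).
On the G channel (widest range): 83 ≈ 22 + (p/100)(255 − 22), so p ≈ 100×(83 − 22)/(255 − 22) = 6100/233 = 26.18.
p = 26 reproduces all three channels after rounding.

26%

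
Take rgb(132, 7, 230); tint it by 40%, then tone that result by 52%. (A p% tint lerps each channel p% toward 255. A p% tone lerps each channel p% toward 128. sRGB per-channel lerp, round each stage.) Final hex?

#9975b6

Lerp each channel 40% toward 255:
  R: 132 + 0.4×(255−132) = 132 + 49.2 = 181.2 → 181
  G: 7 + 99.2 = 106.2 → 106
  B: 230 + 0.4×(255−230) = 230 + 10 = 240 → 240
After the tint: rgb(181, 106, 240) = #b56af0.
Lerp each channel 52% toward 128:
  R: 181 − 27.56 = 153.44 → 153
  G: 106 + 0.52×(128−106) = 106 + 11.44 = 117.44 → 117
  B: 240 + 0.52×(128−240) = 240 − 58.24 = 181.76 → 182
rgb(153, 117, 182) = #9975b6.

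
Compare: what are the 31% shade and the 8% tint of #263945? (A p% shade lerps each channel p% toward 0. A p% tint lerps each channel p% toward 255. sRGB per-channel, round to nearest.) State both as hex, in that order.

#1A2730, #374954

#263945 is rgb(38, 57, 69).
31% shade:
  R: 38 + 0.31×(0−38) = 38 − 11.78 = 26.22 → 26
  G: 57 + 0.31×(0−57) = 57 − 17.67 = 39.33 → 39
  B: 69 + 0.31×(0−69) = 69 − 21.39 = 47.61 → 48
  → #1A2730
8% tint:
  R: 38 + 0.08×(255−38) = 38 + 17.36 = 55.36 → 55
  G: 57 + 0.08×(255−57) = 57 + 15.84 = 72.84 → 73
  B: 69 + 14.88 = 83.88 → 84
  → #374954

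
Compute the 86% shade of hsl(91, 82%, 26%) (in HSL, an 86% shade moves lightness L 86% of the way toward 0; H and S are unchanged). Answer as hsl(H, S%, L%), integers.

L moves 86% from 26 toward 0: 26 − 22.36 = 3.64 → 4.
H and S are unchanged.

hsl(91, 82%, 4%)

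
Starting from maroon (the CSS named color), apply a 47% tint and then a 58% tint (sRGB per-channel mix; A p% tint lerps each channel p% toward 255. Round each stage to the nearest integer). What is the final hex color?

CSS maroon is rgb(128, 0, 0).
A 47% tint moves each channel 47% toward 255:
  R: 128 + 59.69 = 187.69 → 188
  G: 0 + 0.47×(255−0) = 0 + 119.85 = 119.85 → 120
  B: 0 + 119.85 = 119.85 → 120
After the tint: rgb(188, 120, 120) = #BC7878.
Per channel, c → c + 0.58(255 − c):
  R: 188 + 38.86 = 226.86 → 227
  G: 120 + 78.3 = 198.3 → 198
  B: 120 + 0.58×(255−120) = 120 + 78.3 = 198.3 → 198
rgb(227, 198, 198) = #E3C6C6.

#E3C6C6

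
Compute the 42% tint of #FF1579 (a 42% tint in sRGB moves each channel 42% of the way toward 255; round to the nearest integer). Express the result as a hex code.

#FF77B1

#FF1579 is rgb(255, 21, 121).
Lerp each channel 42% toward 255:
  R: 255 + 0.42×(255−255) = 255 + 0 = 255 → 255
  G: 21 + 98.28 = 119.28 → 119
  B: 121 + 56.28 = 177.28 → 177
rgb(255, 119, 177) = #FF77B1.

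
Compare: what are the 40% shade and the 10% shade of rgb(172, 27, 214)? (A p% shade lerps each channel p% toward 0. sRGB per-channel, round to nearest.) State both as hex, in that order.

40% shade:
  R: 172 + 0.4×(0−172) = 172 − 68.8 = 103.2 → 103
  G: 27 + 0.4×(0−27) = 27 − 10.8 = 16.2 → 16
  B: 214 + 0.4×(0−214) = 214 − 85.6 = 128.4 → 128
  → #671080
10% shade:
  R: 172 − 17.2 = 154.8 → 155
  G: 27 + 0.1×(0−27) = 27 − 2.7 = 24.3 → 24
  B: 214 + 0.1×(0−214) = 214 − 21.4 = 192.6 → 193
  → #9B18C1

#671080, #9B18C1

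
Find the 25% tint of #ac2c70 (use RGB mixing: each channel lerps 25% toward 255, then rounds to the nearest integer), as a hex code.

#c16194

#ac2c70 is rgb(172, 44, 112).
Per channel, c → c + 0.25(255 − c):
  R: 172 + 20.75 = 192.75 → 193
  G: 44 + 0.25×(255−44) = 44 + 52.75 = 96.75 → 97
  B: 112 + 0.25×(255−112) = 112 + 35.75 = 147.75 → 148
rgb(193, 97, 148) = #c16194.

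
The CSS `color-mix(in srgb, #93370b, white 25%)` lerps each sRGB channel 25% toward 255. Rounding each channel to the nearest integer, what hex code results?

#93370b is rgb(147, 55, 11).
A 25% tint moves each channel 25% toward 255:
  R: 147 + 0.25×(255−147) = 147 + 27 = 174 → 174
  G: 55 + 0.25×(255−55) = 55 + 50 = 105 → 105
  B: 11 + 0.25×(255−11) = 11 + 61 = 72 → 72
rgb(174, 105, 72) = #ae6948.

#ae6948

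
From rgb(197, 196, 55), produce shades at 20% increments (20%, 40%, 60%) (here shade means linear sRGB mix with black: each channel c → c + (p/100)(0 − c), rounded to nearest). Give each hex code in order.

20%: (197 − 39.4 = 157.6→158, 196 − 39.2 = 156.8→157, 55 − 11 = 44→44) → #9E9D2C
40%: (197 − 78.8 = 118.2→118, 196 − 78.4 = 117.6→118, 55 − 22 = 33→33) → #767621
60%: (197 − 118.2 = 78.8→79, 196 − 117.6 = 78.4→78, 55 − 33 = 22→22) → #4F4E16

#9E9D2C, #767621, #4F4E16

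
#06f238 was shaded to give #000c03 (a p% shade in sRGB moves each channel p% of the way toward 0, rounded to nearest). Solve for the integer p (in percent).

#06f238 is rgb(6, 242, 56); #000c03 is rgb(0, 12, 3).
On the G channel (widest range): 12 ≈ 242 + (p/100)(0 − 242), so p ≈ 100×(12 − 242)/(0 − 242) = -23000/-242 = 95.04.
p = 95 reproduces all three channels after rounding.

95%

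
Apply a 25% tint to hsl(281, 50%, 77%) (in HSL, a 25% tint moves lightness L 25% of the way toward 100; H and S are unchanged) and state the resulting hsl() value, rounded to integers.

hsl(281, 50%, 83%)

L moves 25% from 77 toward 100: 77 + 5.75 = 82.75 → 83.
H and S are unchanged.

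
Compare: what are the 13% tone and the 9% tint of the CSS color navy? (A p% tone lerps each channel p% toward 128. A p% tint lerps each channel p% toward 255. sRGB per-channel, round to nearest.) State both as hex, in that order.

#111180, #17178b

CSS navy is rgb(0, 0, 128).
13% tone:
  R: 0 + 16.64 = 16.64 → 17
  G: 0 + 0.13×(128−0) = 0 + 16.64 = 16.64 → 17
  B: 128 + 0 = 128 → 128
  → #111180
9% tint:
  R: 0 + 0.09×(255−0) = 0 + 22.95 = 22.95 → 23
  G: 0 + 22.95 = 22.95 → 23
  B: 128 + 11.43 = 139.43 → 139
  → #17178b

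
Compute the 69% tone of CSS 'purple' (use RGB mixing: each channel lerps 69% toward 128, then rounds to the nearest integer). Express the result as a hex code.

#805880

CSS purple is rgb(128, 0, 128).
Per channel, c → c + 0.69(128 − c):
  R: 128 + 0 = 128 → 128
  G: 0 + 88.32 = 88.32 → 88
  B: 128 + 0.69×(128−128) = 128 + 0 = 128 → 128
rgb(128, 88, 128) = #805880.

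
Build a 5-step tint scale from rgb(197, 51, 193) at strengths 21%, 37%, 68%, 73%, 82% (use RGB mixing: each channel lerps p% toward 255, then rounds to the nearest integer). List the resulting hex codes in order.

21%: (197 + 12.18 = 209.18→209, 51 + 42.84 = 93.84→94, 193 + 13.02 = 206.02→206) → #D15ECE
37%: (197 + 21.46 = 218.46→218, 51 + 75.48 = 126.48→126, 193 + 22.94 = 215.94→216) → #DA7ED8
68%: (197 + 39.44 = 236.44→236, 51 + 138.72 = 189.72→190, 193 + 42.16 = 235.16→235) → #ECBEEB
73%: (197 + 42.34 = 239.34→239, 51 + 148.92 = 199.92→200, 193 + 45.26 = 238.26→238) → #EFC8EE
82%: (197 + 47.56 = 244.56→245, 51 + 167.28 = 218.28→218, 193 + 50.84 = 243.84→244) → #F5DAF4

#D15ECE, #DA7ED8, #ECBEEB, #EFC8EE, #F5DAF4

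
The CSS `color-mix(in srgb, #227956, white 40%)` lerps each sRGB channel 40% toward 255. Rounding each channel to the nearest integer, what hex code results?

#227956 is rgb(34, 121, 86).
A 40% tint moves each channel 40% toward 255:
  R: 34 + 0.4×(255−34) = 34 + 88.4 = 122.4 → 122
  G: 121 + 0.4×(255−121) = 121 + 53.6 = 174.6 → 175
  B: 86 + 67.6 = 153.6 → 154
rgb(122, 175, 154) = #7AAF9A.

#7AAF9A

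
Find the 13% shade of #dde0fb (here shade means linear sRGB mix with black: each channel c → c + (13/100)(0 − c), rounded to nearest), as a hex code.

#dde0fb is rgb(221, 224, 251).
Lerp each channel 13% toward 0:
  R: 221 + 0.13×(0−221) = 221 − 28.73 = 192.27 → 192
  G: 224 − 29.12 = 194.88 → 195
  B: 251 − 32.63 = 218.37 → 218
rgb(192, 195, 218) = #c0c3da.

#c0c3da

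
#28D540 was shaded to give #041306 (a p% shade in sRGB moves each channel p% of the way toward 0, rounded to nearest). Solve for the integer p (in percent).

#28D540 is rgb(40, 213, 64); #041306 is rgb(4, 19, 6).
On the G channel (widest range): 19 ≈ 213 + (p/100)(0 − 213), so p ≈ 100×(19 − 213)/(0 − 213) = -19400/-213 = 91.08.
p = 91 reproduces all three channels after rounding.

91%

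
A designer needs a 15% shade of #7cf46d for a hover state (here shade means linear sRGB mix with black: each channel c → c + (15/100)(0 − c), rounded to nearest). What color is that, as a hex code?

#69cf5d

#7cf46d is rgb(124, 244, 109).
Lerp each channel 15% toward 0:
  R: 124 + 0.15×(0−124) = 124 − 18.6 = 105.4 → 105
  G: 244 + 0.15×(0−244) = 244 − 36.6 = 207.4 → 207
  B: 109 − 16.35 = 92.65 → 93
rgb(105, 207, 93) = #69cf5d.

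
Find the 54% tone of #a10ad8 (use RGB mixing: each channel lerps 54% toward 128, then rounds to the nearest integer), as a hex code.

#8f4aa8

#a10ad8 is rgb(161, 10, 216).
Per channel, c → c + 0.54(128 − c):
  R: 161 + 0.54×(128−161) = 161 − 17.82 = 143.18 → 143
  G: 10 + 0.54×(128−10) = 10 + 63.72 = 73.72 → 74
  B: 216 − 47.52 = 168.48 → 168
rgb(143, 74, 168) = #8f4aa8.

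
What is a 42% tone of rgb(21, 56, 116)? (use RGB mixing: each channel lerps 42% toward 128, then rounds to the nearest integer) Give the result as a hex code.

Lerp each channel 42% toward 128:
  R: 21 + 44.94 = 65.94 → 66
  G: 56 + 0.42×(128−56) = 56 + 30.24 = 86.24 → 86
  B: 116 + 5.04 = 121.04 → 121
rgb(66, 86, 121) = #425679.

#425679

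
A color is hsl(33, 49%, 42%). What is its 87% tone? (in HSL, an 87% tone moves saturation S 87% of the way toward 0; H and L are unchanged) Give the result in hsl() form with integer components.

hsl(33, 6%, 42%)

S moves 87% from 49 toward 0: 49 − 42.63 = 6.37 → 6.
H and L are unchanged.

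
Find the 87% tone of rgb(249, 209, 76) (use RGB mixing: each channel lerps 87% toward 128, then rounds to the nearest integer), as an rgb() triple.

An 87% tone moves each channel 87% toward 128:
  R: 249 + 0.87×(128−249) = 249 − 105.27 = 143.73 → 144
  G: 209 + 0.87×(128−209) = 209 − 70.47 = 138.53 → 139
  B: 76 + 0.87×(128−76) = 76 + 45.24 = 121.24 → 121

rgb(144, 139, 121)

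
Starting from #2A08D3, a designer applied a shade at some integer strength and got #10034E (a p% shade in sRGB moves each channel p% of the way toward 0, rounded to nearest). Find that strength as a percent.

#2A08D3 is rgb(42, 8, 211); #10034E is rgb(16, 3, 78).
On the B channel (widest range): 78 ≈ 211 + (p/100)(0 − 211), so p ≈ 100×(78 − 211)/(0 − 211) = -13300/-211 = 63.03.
p = 63 reproduces all three channels after rounding.

63%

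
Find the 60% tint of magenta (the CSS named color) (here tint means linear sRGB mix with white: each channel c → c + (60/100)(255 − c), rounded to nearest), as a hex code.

#ff99ff

CSS magenta is rgb(255, 0, 255).
Per channel, c → c + 0.6(255 − c):
  R: 255 + 0 = 255 → 255
  G: 0 + 0.6×(255−0) = 0 + 153 = 153 → 153
  B: 255 + 0 = 255 → 255
rgb(255, 153, 255) = #ff99ff.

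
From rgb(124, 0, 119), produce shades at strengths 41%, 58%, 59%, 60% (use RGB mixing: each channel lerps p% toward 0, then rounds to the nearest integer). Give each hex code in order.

41%: (124 − 50.84 = 73.16→73, 0→0, 119 − 48.79 = 70.21→70) → #490046
58%: (124 − 71.92 = 52.08→52, 0→0, 119 − 69.02 = 49.98→50) → #340032
59%: (124 − 73.16 = 50.84→51, 0→0, 119 − 70.21 = 48.79→49) → #330031
60%: (124 − 74.4 = 49.6→50, 0→0, 119 − 71.4 = 47.6→48) → #320030

#490046, #340032, #330031, #320030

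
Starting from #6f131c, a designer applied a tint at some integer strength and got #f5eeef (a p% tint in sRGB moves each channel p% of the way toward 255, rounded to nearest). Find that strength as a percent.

93%

#6f131c is rgb(111, 19, 28); #f5eeef is rgb(245, 238, 239).
On the G channel (widest range): 238 ≈ 19 + (p/100)(255 − 19), so p ≈ 100×(238 − 19)/(255 − 19) = 21900/236 = 92.80.
p = 93 reproduces all three channels after rounding.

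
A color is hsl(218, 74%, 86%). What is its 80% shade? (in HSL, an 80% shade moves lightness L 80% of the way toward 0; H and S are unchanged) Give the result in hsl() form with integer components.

L moves 80% from 86 toward 0: 86 − 68.8 = 17.2 → 17.
H and S are unchanged.

hsl(218, 74%, 17%)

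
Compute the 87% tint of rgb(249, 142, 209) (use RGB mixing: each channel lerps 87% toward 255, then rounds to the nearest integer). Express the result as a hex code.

#fef0f9

An 87% tint moves each channel 87% toward 255:
  R: 249 + 0.87×(255−249) = 249 + 5.22 = 254.22 → 254
  G: 142 + 0.87×(255−142) = 142 + 98.31 = 240.31 → 240
  B: 209 + 0.87×(255−209) = 209 + 40.02 = 249.02 → 249
rgb(254, 240, 249) = #fef0f9.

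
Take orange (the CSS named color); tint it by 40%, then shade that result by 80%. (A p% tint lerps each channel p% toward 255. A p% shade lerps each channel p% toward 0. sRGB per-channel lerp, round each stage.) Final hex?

CSS orange is rgb(255, 165, 0).
Per channel, c → c + 0.4(255 − c):
  R: 255 + 0.4×(255−255) = 255 + 0 = 255 → 255
  G: 165 + 0.4×(255−165) = 165 + 36 = 201 → 201
  B: 0 + 102 = 102 → 102
After the tint: rgb(255, 201, 102) = #ffc966.
Lerp each channel 80% toward 0:
  R: 255 + 0.8×(0−255) = 255 − 204 = 51 → 51
  G: 201 − 160.8 = 40.2 → 40
  B: 102 + 0.8×(0−102) = 102 − 81.6 = 20.4 → 20
rgb(51, 40, 20) = #332814.

#332814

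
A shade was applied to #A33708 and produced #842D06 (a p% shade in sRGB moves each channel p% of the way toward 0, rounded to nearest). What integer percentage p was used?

#A33708 is rgb(163, 55, 8); #842D06 is rgb(132, 45, 6).
On the R channel (widest range): 132 ≈ 163 + (p/100)(0 − 163), so p ≈ 100×(132 − 163)/(0 − 163) = -3100/-163 = 19.02.
p = 19 reproduces all three channels after rounding.

19%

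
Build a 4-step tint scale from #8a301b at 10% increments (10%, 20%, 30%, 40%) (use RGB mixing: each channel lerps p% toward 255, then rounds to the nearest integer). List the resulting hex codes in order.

#964532, #a15949, #ad6e5f, #b98376

#8a301b is rgb(138, 48, 27).
10%: (138 + 11.7 = 149.7→150, 48 + 20.7 = 68.7→69, 27 + 22.8 = 49.8→50) → #964532
20%: (138 + 23.4 = 161.4→161, 48 + 41.4 = 89.4→89, 27 + 45.6 = 72.6→73) → #a15949
30%: (138 + 35.1 = 173.1→173, 48 + 62.1 = 110.1→110, 27 + 68.4 = 95.4→95) → #ad6e5f
40%: (138 + 46.8 = 184.8→185, 48 + 82.8 = 130.8→131, 27 + 91.2 = 118.2→118) → #b98376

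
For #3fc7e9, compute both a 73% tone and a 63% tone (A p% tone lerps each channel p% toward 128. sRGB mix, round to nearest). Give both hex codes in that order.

#6e939c, #689aa7

#3fc7e9 is rgb(63, 199, 233).
73% tone:
  R: 63 + 0.73×(128−63) = 63 + 47.45 = 110.45 → 110
  G: 199 + 0.73×(128−199) = 199 − 51.83 = 147.17 → 147
  B: 233 + 0.73×(128−233) = 233 − 76.65 = 156.35 → 156
  → #6e939c
63% tone:
  R: 63 + 0.63×(128−63) = 63 + 40.95 = 103.95 → 104
  G: 199 + 0.63×(128−199) = 199 − 44.73 = 154.27 → 154
  B: 233 + 0.63×(128−233) = 233 − 66.15 = 166.85 → 167
  → #689aa7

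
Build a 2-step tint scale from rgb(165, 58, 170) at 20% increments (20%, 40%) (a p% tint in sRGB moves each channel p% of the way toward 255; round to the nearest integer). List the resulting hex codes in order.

20%: (165 + 18 = 183→183, 58 + 39.4 = 97.4→97, 170 + 17 = 187→187) → #B761BB
40%: (165 + 36 = 201→201, 58 + 78.8 = 136.8→137, 170 + 34 = 204→204) → #C989CC

#B761BB, #C989CC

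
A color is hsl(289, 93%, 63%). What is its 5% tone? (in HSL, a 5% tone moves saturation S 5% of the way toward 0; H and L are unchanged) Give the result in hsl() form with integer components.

hsl(289, 88%, 63%)

S moves 5% from 93 toward 0: 93 − 4.65 = 88.35 → 88.
H and L are unchanged.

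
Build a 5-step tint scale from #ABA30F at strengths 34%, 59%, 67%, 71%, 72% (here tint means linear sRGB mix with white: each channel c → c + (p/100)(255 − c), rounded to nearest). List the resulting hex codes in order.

#ABA30F is rgb(171, 163, 15).
34%: (171 + 28.56 = 199.56→200, 163 + 31.28 = 194.28→194, 15 + 81.6 = 96.6→97) → #C8C261
59%: (171 + 49.56 = 220.56→221, 163 + 54.28 = 217.28→217, 15 + 141.6 = 156.6→157) → #DDD99D
67%: (171 + 56.28 = 227.28→227, 163 + 61.64 = 224.64→225, 15 + 160.8 = 175.8→176) → #E3E1B0
71%: (171 + 59.64 = 230.64→231, 163 + 65.32 = 228.32→228, 15 + 170.4 = 185.4→185) → #E7E4B9
72%: (171 + 60.48 = 231.48→231, 163 + 66.24 = 229.24→229, 15 + 172.8 = 187.8→188) → #E7E5BC

#C8C261, #DDD99D, #E3E1B0, #E7E4B9, #E7E5BC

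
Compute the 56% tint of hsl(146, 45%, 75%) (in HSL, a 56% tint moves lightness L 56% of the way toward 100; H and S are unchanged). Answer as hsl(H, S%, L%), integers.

hsl(146, 45%, 89%)

L moves 56% from 75 toward 100: 75 + 14 = 89 → 89.
H and S are unchanged.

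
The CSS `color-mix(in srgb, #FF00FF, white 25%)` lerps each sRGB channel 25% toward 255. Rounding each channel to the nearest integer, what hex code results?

#FF00FF is rgb(255, 0, 255).
Lerp each channel 25% toward 255:
  R: 255 + 0 = 255 → 255
  G: 0 + 0.25×(255−0) = 0 + 63.75 = 63.75 → 64
  B: 255 + 0.25×(255−255) = 255 + 0 = 255 → 255
rgb(255, 64, 255) = #FF40FF.

#FF40FF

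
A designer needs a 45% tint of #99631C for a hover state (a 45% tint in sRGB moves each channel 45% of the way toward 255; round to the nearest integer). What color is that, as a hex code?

#C7A982

#99631C is rgb(153, 99, 28).
Lerp each channel 45% toward 255:
  R: 153 + 0.45×(255−153) = 153 + 45.9 = 198.9 → 199
  G: 99 + 0.45×(255−99) = 99 + 70.2 = 169.2 → 169
  B: 28 + 0.45×(255−28) = 28 + 102.15 = 130.15 → 130
rgb(199, 169, 130) = #C7A982.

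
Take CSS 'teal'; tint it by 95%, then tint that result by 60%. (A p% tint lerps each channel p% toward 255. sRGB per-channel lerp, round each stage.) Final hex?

#fafdfd

CSS teal is rgb(0, 128, 128).
Lerp each channel 95% toward 255:
  R: 0 + 0.95×(255−0) = 0 + 242.25 = 242.25 → 242
  G: 128 + 0.95×(255−128) = 128 + 120.65 = 248.65 → 249
  B: 128 + 120.65 = 248.65 → 249
After the tint: rgb(242, 249, 249) = #f2f9f9.
Per channel, c → c + 0.6(255 − c):
  R: 242 + 0.6×(255−242) = 242 + 7.8 = 249.8 → 250
  G: 249 + 0.6×(255−249) = 249 + 3.6 = 252.6 → 253
  B: 249 + 0.6×(255−249) = 249 + 3.6 = 252.6 → 253
rgb(250, 253, 253) = #fafdfd.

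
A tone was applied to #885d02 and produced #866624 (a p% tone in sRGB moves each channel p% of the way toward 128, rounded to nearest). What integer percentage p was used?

27%

#885d02 is rgb(136, 93, 2); #866624 is rgb(134, 102, 36).
On the B channel (widest range): 36 ≈ 2 + (p/100)(128 − 2), so p ≈ 100×(36 − 2)/(128 − 2) = 3400/126 = 26.98.
p = 27 reproduces all three channels after rounding.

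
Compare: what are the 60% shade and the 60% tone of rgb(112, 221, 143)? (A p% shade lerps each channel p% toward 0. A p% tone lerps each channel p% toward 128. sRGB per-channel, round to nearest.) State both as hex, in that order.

#2d5839, #7aa586

60% shade:
  R: 112 − 67.2 = 44.8 → 45
  G: 221 − 132.6 = 88.4 → 88
  B: 143 + 0.6×(0−143) = 143 − 85.8 = 57.2 → 57
  → #2d5839
60% tone:
  R: 112 + 0.6×(128−112) = 112 + 9.6 = 121.6 → 122
  G: 221 − 55.8 = 165.2 → 165
  B: 143 − 9 = 134 → 134
  → #7aa586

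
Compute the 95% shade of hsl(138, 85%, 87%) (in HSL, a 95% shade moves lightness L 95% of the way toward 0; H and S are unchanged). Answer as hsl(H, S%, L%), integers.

L moves 95% from 87 toward 0: 87 − 82.65 = 4.35 → 4.
H and S are unchanged.

hsl(138, 85%, 4%)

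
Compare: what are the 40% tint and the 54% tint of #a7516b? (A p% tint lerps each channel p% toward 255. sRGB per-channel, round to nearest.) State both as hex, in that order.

#ca97a6, #d7afbb

#a7516b is rgb(167, 81, 107).
40% tint:
  R: 167 + 35.2 = 202.2 → 202
  G: 81 + 0.4×(255−81) = 81 + 69.6 = 150.6 → 151
  B: 107 + 59.2 = 166.2 → 166
  → #ca97a6
54% tint:
  R: 167 + 47.52 = 214.52 → 215
  G: 81 + 0.54×(255−81) = 81 + 93.96 = 174.96 → 175
  B: 107 + 0.54×(255−107) = 107 + 79.92 = 186.92 → 187
  → #d7afbb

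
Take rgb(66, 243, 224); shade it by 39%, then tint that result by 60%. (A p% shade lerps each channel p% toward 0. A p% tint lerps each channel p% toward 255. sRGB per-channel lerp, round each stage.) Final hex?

Lerp each channel 39% toward 0:
  R: 66 − 25.74 = 40.26 → 40
  G: 243 + 0.39×(0−243) = 243 − 94.77 = 148.23 → 148
  B: 224 − 87.36 = 136.64 → 137
After the shade: rgb(40, 148, 137) = #289489.
A 60% tint moves each channel 60% toward 255:
  R: 40 + 0.6×(255−40) = 40 + 129 = 169 → 169
  G: 148 + 64.2 = 212.2 → 212
  B: 137 + 0.6×(255−137) = 137 + 70.8 = 207.8 → 208
rgb(169, 212, 208) = #A9D4D0.

#A9D4D0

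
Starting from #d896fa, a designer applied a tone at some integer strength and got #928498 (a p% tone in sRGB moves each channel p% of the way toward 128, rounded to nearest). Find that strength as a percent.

80%

#d896fa is rgb(216, 150, 250); #928498 is rgb(146, 132, 152).
On the B channel (widest range): 152 ≈ 250 + (p/100)(128 − 250), so p ≈ 100×(152 − 250)/(128 − 250) = -9800/-122 = 80.33.
p = 80 reproduces all three channels after rounding.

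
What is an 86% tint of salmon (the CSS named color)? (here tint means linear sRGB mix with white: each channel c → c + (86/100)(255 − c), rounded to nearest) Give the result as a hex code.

CSS salmon is rgb(250, 128, 114).
An 86% tint moves each channel 86% toward 255:
  R: 250 + 4.3 = 254.3 → 254
  G: 128 + 0.86×(255−128) = 128 + 109.22 = 237.22 → 237
  B: 114 + 0.86×(255−114) = 114 + 121.26 = 235.26 → 235
rgb(254, 237, 235) = #FEEDEB.

#FEEDEB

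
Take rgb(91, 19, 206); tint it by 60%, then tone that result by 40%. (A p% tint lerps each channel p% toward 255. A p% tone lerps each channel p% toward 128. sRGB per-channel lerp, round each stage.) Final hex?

#A594C0

A 60% tint moves each channel 60% toward 255:
  R: 91 + 98.4 = 189.4 → 189
  G: 19 + 0.6×(255−19) = 19 + 141.6 = 160.6 → 161
  B: 206 + 0.6×(255−206) = 206 + 29.4 = 235.4 → 235
After the tint: rgb(189, 161, 235) = #BDA1EB.
Lerp each channel 40% toward 128:
  R: 189 + 0.4×(128−189) = 189 − 24.4 = 164.6 → 165
  G: 161 + 0.4×(128−161) = 161 − 13.2 = 147.8 → 148
  B: 235 + 0.4×(128−235) = 235 − 42.8 = 192.2 → 192
rgb(165, 148, 192) = #A594C0.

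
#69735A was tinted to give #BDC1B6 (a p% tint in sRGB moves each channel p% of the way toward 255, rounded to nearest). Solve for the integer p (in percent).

#69735A is rgb(105, 115, 90); #BDC1B6 is rgb(189, 193, 182).
On the B channel (widest range): 182 ≈ 90 + (p/100)(255 − 90), so p ≈ 100×(182 − 90)/(255 − 90) = 9200/165 = 55.76.
p = 56 reproduces all three channels after rounding.

56%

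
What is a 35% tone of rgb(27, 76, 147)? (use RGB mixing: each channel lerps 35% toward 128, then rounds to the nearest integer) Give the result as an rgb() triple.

A 35% tone moves each channel 35% toward 128:
  R: 27 + 35.35 = 62.35 → 62
  G: 76 + 18.2 = 94.2 → 94
  B: 147 + 0.35×(128−147) = 147 − 6.65 = 140.35 → 140

rgb(62, 94, 140)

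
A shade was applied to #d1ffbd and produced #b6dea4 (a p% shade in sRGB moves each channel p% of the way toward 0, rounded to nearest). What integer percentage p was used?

13%

#d1ffbd is rgb(209, 255, 189); #b6dea4 is rgb(182, 222, 164).
On the G channel (widest range): 222 ≈ 255 + (p/100)(0 − 255), so p ≈ 100×(222 − 255)/(0 − 255) = -3300/-255 = 12.94.
p = 13 reproduces all three channels after rounding.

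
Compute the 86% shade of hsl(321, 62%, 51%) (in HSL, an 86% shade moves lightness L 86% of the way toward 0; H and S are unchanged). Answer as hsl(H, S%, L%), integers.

hsl(321, 62%, 7%)

L moves 86% from 51 toward 0: 51 − 43.86 = 7.14 → 7.
H and S are unchanged.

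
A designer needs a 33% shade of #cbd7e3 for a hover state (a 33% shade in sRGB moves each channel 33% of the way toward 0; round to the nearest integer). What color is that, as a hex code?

#889098

#cbd7e3 is rgb(203, 215, 227).
Lerp each channel 33% toward 0:
  R: 203 + 0.33×(0−203) = 203 − 66.99 = 136.01 → 136
  G: 215 + 0.33×(0−215) = 215 − 70.95 = 144.05 → 144
  B: 227 + 0.33×(0−227) = 227 − 74.91 = 152.09 → 152
rgb(136, 144, 152) = #889098.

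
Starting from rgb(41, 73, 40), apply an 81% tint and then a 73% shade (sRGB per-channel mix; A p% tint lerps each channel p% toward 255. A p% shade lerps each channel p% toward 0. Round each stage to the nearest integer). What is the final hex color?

Lerp each channel 81% toward 255:
  R: 41 + 0.81×(255−41) = 41 + 173.34 = 214.34 → 214
  G: 73 + 0.81×(255−73) = 73 + 147.42 = 220.42 → 220
  B: 40 + 174.15 = 214.15 → 214
After the tint: rgb(214, 220, 214) = #d6dcd6.
A 73% shade moves each channel 73% toward 0:
  R: 214 − 156.22 = 57.78 → 58
  G: 220 + 0.73×(0−220) = 220 − 160.6 = 59.4 → 59
  B: 214 + 0.73×(0−214) = 214 − 156.22 = 57.78 → 58
rgb(58, 59, 58) = #3a3b3a.

#3a3b3a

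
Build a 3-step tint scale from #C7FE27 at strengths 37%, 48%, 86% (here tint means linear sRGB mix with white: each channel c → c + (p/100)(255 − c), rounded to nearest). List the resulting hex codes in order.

#DCFE77, #E2FE8F, #F7FFE1

#C7FE27 is rgb(199, 254, 39).
37%: (199 + 20.72 = 219.72→220, 254→254, 39 + 79.92 = 118.92→119) → #DCFE77
48%: (199 + 26.88 = 225.88→226, 254→254, 39 + 103.68 = 142.68→143) → #E2FE8F
86%: (199 + 48.16 = 247.16→247, 254 + 0.86 = 254.86→255, 39 + 185.76 = 224.76→225) → #F7FFE1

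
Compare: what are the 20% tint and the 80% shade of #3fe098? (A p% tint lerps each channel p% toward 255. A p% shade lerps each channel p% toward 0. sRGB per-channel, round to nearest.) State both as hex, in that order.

#3fe098 is rgb(63, 224, 152).
20% tint:
  R: 63 + 0.2×(255−63) = 63 + 38.4 = 101.4 → 101
  G: 224 + 0.2×(255−224) = 224 + 6.2 = 230.2 → 230
  B: 152 + 0.2×(255−152) = 152 + 20.6 = 172.6 → 173
  → #65e6ad
80% shade:
  R: 63 − 50.4 = 12.6 → 13
  G: 224 − 179.2 = 44.8 → 45
  B: 152 + 0.8×(0−152) = 152 − 121.6 = 30.4 → 30
  → #0d2d1e

#65e6ad, #0d2d1e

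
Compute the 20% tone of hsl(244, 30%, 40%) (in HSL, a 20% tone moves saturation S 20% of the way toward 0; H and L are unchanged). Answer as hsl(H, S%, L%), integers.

hsl(244, 24%, 40%)

S moves 20% from 30 toward 0: 30 − 6 = 24 → 24.
H and L are unchanged.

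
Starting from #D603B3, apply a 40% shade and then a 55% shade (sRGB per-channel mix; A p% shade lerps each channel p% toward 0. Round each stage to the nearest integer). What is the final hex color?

#3A0130

#D603B3 is rgb(214, 3, 179).
A 40% shade moves each channel 40% toward 0:
  R: 214 − 85.6 = 128.4 → 128
  G: 3 + 0.4×(0−3) = 3 − 1.2 = 1.8 → 2
  B: 179 + 0.4×(0−179) = 179 − 71.6 = 107.4 → 107
After the shade: rgb(128, 2, 107) = #80026B.
A 55% shade moves each channel 55% toward 0:
  R: 128 − 70.4 = 57.6 → 58
  G: 2 − 1.1 = 0.9 → 1
  B: 107 + 0.55×(0−107) = 107 − 58.85 = 48.15 → 48
rgb(58, 1, 48) = #3A0130.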